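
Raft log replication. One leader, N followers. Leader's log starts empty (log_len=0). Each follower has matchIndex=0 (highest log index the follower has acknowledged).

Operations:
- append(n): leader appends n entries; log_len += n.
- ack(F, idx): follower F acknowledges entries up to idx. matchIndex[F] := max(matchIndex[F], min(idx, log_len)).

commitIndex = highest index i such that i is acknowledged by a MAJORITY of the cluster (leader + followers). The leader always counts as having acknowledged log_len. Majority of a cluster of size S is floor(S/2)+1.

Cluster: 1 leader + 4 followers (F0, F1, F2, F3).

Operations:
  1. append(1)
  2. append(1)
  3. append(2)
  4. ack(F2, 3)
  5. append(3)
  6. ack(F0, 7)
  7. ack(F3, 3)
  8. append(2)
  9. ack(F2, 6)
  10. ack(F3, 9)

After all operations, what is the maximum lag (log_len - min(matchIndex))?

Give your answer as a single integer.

Answer: 9

Derivation:
Op 1: append 1 -> log_len=1
Op 2: append 1 -> log_len=2
Op 3: append 2 -> log_len=4
Op 4: F2 acks idx 3 -> match: F0=0 F1=0 F2=3 F3=0; commitIndex=0
Op 5: append 3 -> log_len=7
Op 6: F0 acks idx 7 -> match: F0=7 F1=0 F2=3 F3=0; commitIndex=3
Op 7: F3 acks idx 3 -> match: F0=7 F1=0 F2=3 F3=3; commitIndex=3
Op 8: append 2 -> log_len=9
Op 9: F2 acks idx 6 -> match: F0=7 F1=0 F2=6 F3=3; commitIndex=6
Op 10: F3 acks idx 9 -> match: F0=7 F1=0 F2=6 F3=9; commitIndex=7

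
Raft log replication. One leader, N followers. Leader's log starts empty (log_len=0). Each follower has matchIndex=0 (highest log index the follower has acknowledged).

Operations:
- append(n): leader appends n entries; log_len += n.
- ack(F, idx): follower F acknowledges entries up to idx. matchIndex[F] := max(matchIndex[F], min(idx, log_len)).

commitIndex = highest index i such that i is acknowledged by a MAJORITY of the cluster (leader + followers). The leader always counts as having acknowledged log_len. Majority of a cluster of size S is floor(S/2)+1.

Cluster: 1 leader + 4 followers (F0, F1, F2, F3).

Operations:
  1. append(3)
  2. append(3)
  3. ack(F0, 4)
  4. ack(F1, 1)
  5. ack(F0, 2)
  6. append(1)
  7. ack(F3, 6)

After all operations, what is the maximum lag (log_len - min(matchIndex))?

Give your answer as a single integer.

Op 1: append 3 -> log_len=3
Op 2: append 3 -> log_len=6
Op 3: F0 acks idx 4 -> match: F0=4 F1=0 F2=0 F3=0; commitIndex=0
Op 4: F1 acks idx 1 -> match: F0=4 F1=1 F2=0 F3=0; commitIndex=1
Op 5: F0 acks idx 2 -> match: F0=4 F1=1 F2=0 F3=0; commitIndex=1
Op 6: append 1 -> log_len=7
Op 7: F3 acks idx 6 -> match: F0=4 F1=1 F2=0 F3=6; commitIndex=4

Answer: 7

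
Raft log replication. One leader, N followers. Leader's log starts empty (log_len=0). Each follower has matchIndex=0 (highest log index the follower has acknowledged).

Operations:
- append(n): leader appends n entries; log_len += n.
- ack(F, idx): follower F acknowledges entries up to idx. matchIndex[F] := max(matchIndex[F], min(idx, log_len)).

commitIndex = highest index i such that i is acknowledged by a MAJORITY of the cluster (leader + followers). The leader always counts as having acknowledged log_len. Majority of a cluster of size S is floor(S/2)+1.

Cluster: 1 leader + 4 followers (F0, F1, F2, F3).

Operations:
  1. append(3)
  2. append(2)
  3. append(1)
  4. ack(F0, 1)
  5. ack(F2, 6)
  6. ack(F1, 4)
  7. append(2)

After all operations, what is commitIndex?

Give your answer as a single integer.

Op 1: append 3 -> log_len=3
Op 2: append 2 -> log_len=5
Op 3: append 1 -> log_len=6
Op 4: F0 acks idx 1 -> match: F0=1 F1=0 F2=0 F3=0; commitIndex=0
Op 5: F2 acks idx 6 -> match: F0=1 F1=0 F2=6 F3=0; commitIndex=1
Op 6: F1 acks idx 4 -> match: F0=1 F1=4 F2=6 F3=0; commitIndex=4
Op 7: append 2 -> log_len=8

Answer: 4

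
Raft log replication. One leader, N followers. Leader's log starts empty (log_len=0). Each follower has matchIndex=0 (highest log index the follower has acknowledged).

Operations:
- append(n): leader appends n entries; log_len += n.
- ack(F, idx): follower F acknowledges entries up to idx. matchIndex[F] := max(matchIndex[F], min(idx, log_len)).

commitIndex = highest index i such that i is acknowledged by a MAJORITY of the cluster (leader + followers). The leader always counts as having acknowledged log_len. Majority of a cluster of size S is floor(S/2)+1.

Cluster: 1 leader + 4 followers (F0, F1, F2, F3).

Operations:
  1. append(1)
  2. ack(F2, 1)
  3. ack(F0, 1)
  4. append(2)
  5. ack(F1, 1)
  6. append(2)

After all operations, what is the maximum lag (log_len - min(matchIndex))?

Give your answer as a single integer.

Op 1: append 1 -> log_len=1
Op 2: F2 acks idx 1 -> match: F0=0 F1=0 F2=1 F3=0; commitIndex=0
Op 3: F0 acks idx 1 -> match: F0=1 F1=0 F2=1 F3=0; commitIndex=1
Op 4: append 2 -> log_len=3
Op 5: F1 acks idx 1 -> match: F0=1 F1=1 F2=1 F3=0; commitIndex=1
Op 6: append 2 -> log_len=5

Answer: 5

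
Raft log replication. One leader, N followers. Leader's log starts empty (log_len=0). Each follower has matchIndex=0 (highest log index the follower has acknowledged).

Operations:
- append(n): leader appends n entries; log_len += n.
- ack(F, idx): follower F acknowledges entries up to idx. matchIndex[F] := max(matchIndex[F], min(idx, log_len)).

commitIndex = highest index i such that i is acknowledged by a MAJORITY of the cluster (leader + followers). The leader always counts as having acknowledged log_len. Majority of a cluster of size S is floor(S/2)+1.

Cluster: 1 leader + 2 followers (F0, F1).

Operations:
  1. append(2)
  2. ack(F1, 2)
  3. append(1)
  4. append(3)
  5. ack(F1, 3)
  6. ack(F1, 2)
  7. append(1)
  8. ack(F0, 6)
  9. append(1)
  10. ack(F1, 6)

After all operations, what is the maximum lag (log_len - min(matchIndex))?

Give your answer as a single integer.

Op 1: append 2 -> log_len=2
Op 2: F1 acks idx 2 -> match: F0=0 F1=2; commitIndex=2
Op 3: append 1 -> log_len=3
Op 4: append 3 -> log_len=6
Op 5: F1 acks idx 3 -> match: F0=0 F1=3; commitIndex=3
Op 6: F1 acks idx 2 -> match: F0=0 F1=3; commitIndex=3
Op 7: append 1 -> log_len=7
Op 8: F0 acks idx 6 -> match: F0=6 F1=3; commitIndex=6
Op 9: append 1 -> log_len=8
Op 10: F1 acks idx 6 -> match: F0=6 F1=6; commitIndex=6

Answer: 2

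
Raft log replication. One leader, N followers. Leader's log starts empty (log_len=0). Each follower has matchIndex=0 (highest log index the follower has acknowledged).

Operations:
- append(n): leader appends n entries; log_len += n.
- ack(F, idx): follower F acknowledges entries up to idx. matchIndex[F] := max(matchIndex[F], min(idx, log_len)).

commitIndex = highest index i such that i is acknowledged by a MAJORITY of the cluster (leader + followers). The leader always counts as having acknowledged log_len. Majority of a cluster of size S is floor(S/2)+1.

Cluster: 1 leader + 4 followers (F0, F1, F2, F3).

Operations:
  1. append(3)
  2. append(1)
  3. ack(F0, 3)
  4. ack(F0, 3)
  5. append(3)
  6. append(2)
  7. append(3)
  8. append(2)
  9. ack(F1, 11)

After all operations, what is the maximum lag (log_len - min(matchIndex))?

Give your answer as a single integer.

Op 1: append 3 -> log_len=3
Op 2: append 1 -> log_len=4
Op 3: F0 acks idx 3 -> match: F0=3 F1=0 F2=0 F3=0; commitIndex=0
Op 4: F0 acks idx 3 -> match: F0=3 F1=0 F2=0 F3=0; commitIndex=0
Op 5: append 3 -> log_len=7
Op 6: append 2 -> log_len=9
Op 7: append 3 -> log_len=12
Op 8: append 2 -> log_len=14
Op 9: F1 acks idx 11 -> match: F0=3 F1=11 F2=0 F3=0; commitIndex=3

Answer: 14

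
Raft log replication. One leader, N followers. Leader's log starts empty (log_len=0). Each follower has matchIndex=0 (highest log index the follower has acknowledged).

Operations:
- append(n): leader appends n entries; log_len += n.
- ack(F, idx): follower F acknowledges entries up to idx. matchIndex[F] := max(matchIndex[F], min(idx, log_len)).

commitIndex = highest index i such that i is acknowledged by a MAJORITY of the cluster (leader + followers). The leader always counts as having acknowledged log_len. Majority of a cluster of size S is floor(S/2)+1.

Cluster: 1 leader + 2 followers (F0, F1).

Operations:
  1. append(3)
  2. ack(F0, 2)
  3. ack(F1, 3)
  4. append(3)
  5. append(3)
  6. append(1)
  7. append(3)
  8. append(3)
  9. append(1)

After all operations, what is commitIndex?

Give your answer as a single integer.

Answer: 3

Derivation:
Op 1: append 3 -> log_len=3
Op 2: F0 acks idx 2 -> match: F0=2 F1=0; commitIndex=2
Op 3: F1 acks idx 3 -> match: F0=2 F1=3; commitIndex=3
Op 4: append 3 -> log_len=6
Op 5: append 3 -> log_len=9
Op 6: append 1 -> log_len=10
Op 7: append 3 -> log_len=13
Op 8: append 3 -> log_len=16
Op 9: append 1 -> log_len=17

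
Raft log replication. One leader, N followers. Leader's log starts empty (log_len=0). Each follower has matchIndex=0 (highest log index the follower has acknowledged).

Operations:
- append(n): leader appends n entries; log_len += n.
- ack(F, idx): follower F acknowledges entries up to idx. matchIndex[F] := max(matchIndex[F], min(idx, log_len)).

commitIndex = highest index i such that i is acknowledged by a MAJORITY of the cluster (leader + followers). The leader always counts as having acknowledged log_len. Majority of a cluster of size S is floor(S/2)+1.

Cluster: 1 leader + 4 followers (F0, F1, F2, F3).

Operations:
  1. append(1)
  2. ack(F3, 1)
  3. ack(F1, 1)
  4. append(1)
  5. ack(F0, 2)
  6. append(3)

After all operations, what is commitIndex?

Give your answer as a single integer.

Answer: 1

Derivation:
Op 1: append 1 -> log_len=1
Op 2: F3 acks idx 1 -> match: F0=0 F1=0 F2=0 F3=1; commitIndex=0
Op 3: F1 acks idx 1 -> match: F0=0 F1=1 F2=0 F3=1; commitIndex=1
Op 4: append 1 -> log_len=2
Op 5: F0 acks idx 2 -> match: F0=2 F1=1 F2=0 F3=1; commitIndex=1
Op 6: append 3 -> log_len=5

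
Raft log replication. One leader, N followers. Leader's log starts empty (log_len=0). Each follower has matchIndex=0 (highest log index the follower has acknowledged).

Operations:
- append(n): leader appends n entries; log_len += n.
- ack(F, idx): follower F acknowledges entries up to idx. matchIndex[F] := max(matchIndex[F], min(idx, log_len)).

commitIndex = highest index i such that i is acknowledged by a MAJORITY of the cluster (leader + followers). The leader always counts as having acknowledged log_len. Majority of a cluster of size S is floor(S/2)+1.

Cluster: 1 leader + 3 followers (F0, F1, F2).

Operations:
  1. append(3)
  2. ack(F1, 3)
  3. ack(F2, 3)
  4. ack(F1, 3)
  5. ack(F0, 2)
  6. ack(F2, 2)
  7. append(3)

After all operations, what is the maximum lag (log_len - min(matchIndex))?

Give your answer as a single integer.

Op 1: append 3 -> log_len=3
Op 2: F1 acks idx 3 -> match: F0=0 F1=3 F2=0; commitIndex=0
Op 3: F2 acks idx 3 -> match: F0=0 F1=3 F2=3; commitIndex=3
Op 4: F1 acks idx 3 -> match: F0=0 F1=3 F2=3; commitIndex=3
Op 5: F0 acks idx 2 -> match: F0=2 F1=3 F2=3; commitIndex=3
Op 6: F2 acks idx 2 -> match: F0=2 F1=3 F2=3; commitIndex=3
Op 7: append 3 -> log_len=6

Answer: 4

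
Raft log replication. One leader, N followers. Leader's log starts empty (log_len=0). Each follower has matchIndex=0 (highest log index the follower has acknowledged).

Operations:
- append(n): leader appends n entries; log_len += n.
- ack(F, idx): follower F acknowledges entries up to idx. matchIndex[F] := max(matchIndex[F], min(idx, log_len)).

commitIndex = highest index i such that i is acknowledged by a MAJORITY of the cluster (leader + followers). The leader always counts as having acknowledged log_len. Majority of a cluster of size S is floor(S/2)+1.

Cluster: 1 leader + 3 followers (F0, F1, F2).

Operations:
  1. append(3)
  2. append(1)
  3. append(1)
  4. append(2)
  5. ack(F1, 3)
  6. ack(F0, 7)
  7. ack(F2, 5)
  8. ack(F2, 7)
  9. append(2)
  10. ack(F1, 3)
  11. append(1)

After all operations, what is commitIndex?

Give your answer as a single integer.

Op 1: append 3 -> log_len=3
Op 2: append 1 -> log_len=4
Op 3: append 1 -> log_len=5
Op 4: append 2 -> log_len=7
Op 5: F1 acks idx 3 -> match: F0=0 F1=3 F2=0; commitIndex=0
Op 6: F0 acks idx 7 -> match: F0=7 F1=3 F2=0; commitIndex=3
Op 7: F2 acks idx 5 -> match: F0=7 F1=3 F2=5; commitIndex=5
Op 8: F2 acks idx 7 -> match: F0=7 F1=3 F2=7; commitIndex=7
Op 9: append 2 -> log_len=9
Op 10: F1 acks idx 3 -> match: F0=7 F1=3 F2=7; commitIndex=7
Op 11: append 1 -> log_len=10

Answer: 7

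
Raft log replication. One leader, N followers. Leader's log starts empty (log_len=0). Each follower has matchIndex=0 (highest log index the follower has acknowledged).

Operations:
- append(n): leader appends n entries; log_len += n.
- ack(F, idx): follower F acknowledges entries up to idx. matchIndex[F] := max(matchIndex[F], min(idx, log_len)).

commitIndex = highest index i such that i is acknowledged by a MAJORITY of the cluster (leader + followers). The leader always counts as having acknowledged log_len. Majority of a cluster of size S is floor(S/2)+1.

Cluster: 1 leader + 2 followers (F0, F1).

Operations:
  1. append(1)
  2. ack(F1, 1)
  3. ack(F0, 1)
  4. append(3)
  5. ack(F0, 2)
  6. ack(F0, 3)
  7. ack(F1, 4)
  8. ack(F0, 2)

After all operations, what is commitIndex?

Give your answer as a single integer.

Answer: 4

Derivation:
Op 1: append 1 -> log_len=1
Op 2: F1 acks idx 1 -> match: F0=0 F1=1; commitIndex=1
Op 3: F0 acks idx 1 -> match: F0=1 F1=1; commitIndex=1
Op 4: append 3 -> log_len=4
Op 5: F0 acks idx 2 -> match: F0=2 F1=1; commitIndex=2
Op 6: F0 acks idx 3 -> match: F0=3 F1=1; commitIndex=3
Op 7: F1 acks idx 4 -> match: F0=3 F1=4; commitIndex=4
Op 8: F0 acks idx 2 -> match: F0=3 F1=4; commitIndex=4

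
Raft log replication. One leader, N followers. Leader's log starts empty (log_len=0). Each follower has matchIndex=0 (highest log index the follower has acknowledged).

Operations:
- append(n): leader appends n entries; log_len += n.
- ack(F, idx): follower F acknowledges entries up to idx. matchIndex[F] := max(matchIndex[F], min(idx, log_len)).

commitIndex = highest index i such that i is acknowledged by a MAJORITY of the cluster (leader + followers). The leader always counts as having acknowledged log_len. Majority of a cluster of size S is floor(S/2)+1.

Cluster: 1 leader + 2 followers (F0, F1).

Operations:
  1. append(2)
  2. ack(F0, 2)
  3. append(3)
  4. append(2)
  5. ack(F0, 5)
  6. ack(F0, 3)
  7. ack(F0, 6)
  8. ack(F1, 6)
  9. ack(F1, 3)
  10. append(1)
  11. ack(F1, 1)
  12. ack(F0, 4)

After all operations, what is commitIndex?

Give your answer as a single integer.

Answer: 6

Derivation:
Op 1: append 2 -> log_len=2
Op 2: F0 acks idx 2 -> match: F0=2 F1=0; commitIndex=2
Op 3: append 3 -> log_len=5
Op 4: append 2 -> log_len=7
Op 5: F0 acks idx 5 -> match: F0=5 F1=0; commitIndex=5
Op 6: F0 acks idx 3 -> match: F0=5 F1=0; commitIndex=5
Op 7: F0 acks idx 6 -> match: F0=6 F1=0; commitIndex=6
Op 8: F1 acks idx 6 -> match: F0=6 F1=6; commitIndex=6
Op 9: F1 acks idx 3 -> match: F0=6 F1=6; commitIndex=6
Op 10: append 1 -> log_len=8
Op 11: F1 acks idx 1 -> match: F0=6 F1=6; commitIndex=6
Op 12: F0 acks idx 4 -> match: F0=6 F1=6; commitIndex=6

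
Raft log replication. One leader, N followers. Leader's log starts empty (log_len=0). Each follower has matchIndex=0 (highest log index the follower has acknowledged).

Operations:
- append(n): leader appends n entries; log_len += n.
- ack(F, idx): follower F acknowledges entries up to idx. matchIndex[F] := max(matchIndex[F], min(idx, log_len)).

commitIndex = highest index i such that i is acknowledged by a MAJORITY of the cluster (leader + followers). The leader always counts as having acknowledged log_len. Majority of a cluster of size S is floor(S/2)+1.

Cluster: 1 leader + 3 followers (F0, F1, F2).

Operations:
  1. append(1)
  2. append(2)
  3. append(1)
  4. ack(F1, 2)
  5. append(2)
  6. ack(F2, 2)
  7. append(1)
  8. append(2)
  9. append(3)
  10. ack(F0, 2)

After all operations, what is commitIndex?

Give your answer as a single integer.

Op 1: append 1 -> log_len=1
Op 2: append 2 -> log_len=3
Op 3: append 1 -> log_len=4
Op 4: F1 acks idx 2 -> match: F0=0 F1=2 F2=0; commitIndex=0
Op 5: append 2 -> log_len=6
Op 6: F2 acks idx 2 -> match: F0=0 F1=2 F2=2; commitIndex=2
Op 7: append 1 -> log_len=7
Op 8: append 2 -> log_len=9
Op 9: append 3 -> log_len=12
Op 10: F0 acks idx 2 -> match: F0=2 F1=2 F2=2; commitIndex=2

Answer: 2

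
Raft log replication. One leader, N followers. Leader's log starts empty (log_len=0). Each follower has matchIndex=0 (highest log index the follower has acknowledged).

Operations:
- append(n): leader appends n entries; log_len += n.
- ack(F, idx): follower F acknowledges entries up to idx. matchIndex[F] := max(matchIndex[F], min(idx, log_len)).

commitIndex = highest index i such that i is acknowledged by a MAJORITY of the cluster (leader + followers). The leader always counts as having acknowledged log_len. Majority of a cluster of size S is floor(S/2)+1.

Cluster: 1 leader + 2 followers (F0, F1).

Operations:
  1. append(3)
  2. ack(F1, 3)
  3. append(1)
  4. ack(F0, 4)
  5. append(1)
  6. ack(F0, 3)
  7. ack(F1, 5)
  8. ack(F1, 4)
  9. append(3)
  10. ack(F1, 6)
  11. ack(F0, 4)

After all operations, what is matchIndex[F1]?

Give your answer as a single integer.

Op 1: append 3 -> log_len=3
Op 2: F1 acks idx 3 -> match: F0=0 F1=3; commitIndex=3
Op 3: append 1 -> log_len=4
Op 4: F0 acks idx 4 -> match: F0=4 F1=3; commitIndex=4
Op 5: append 1 -> log_len=5
Op 6: F0 acks idx 3 -> match: F0=4 F1=3; commitIndex=4
Op 7: F1 acks idx 5 -> match: F0=4 F1=5; commitIndex=5
Op 8: F1 acks idx 4 -> match: F0=4 F1=5; commitIndex=5
Op 9: append 3 -> log_len=8
Op 10: F1 acks idx 6 -> match: F0=4 F1=6; commitIndex=6
Op 11: F0 acks idx 4 -> match: F0=4 F1=6; commitIndex=6

Answer: 6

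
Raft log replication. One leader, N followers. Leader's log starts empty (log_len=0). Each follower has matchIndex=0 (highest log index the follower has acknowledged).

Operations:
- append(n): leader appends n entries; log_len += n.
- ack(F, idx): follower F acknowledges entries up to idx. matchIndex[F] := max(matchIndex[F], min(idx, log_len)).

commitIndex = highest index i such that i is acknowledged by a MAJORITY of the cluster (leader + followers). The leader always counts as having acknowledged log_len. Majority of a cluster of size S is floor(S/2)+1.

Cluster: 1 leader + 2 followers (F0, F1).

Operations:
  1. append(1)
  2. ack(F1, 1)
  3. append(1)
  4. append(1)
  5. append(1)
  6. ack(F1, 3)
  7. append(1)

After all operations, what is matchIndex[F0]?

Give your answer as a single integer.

Answer: 0

Derivation:
Op 1: append 1 -> log_len=1
Op 2: F1 acks idx 1 -> match: F0=0 F1=1; commitIndex=1
Op 3: append 1 -> log_len=2
Op 4: append 1 -> log_len=3
Op 5: append 1 -> log_len=4
Op 6: F1 acks idx 3 -> match: F0=0 F1=3; commitIndex=3
Op 7: append 1 -> log_len=5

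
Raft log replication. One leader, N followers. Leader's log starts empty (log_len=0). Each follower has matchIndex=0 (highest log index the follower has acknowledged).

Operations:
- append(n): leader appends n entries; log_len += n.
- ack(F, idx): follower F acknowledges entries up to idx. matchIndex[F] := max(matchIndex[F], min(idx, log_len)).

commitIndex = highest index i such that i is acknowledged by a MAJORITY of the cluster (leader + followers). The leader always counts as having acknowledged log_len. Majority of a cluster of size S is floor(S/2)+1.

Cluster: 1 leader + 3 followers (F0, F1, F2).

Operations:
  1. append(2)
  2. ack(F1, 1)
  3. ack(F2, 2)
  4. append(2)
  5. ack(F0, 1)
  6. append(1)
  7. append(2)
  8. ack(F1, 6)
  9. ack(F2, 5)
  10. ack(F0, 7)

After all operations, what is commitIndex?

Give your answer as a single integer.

Op 1: append 2 -> log_len=2
Op 2: F1 acks idx 1 -> match: F0=0 F1=1 F2=0; commitIndex=0
Op 3: F2 acks idx 2 -> match: F0=0 F1=1 F2=2; commitIndex=1
Op 4: append 2 -> log_len=4
Op 5: F0 acks idx 1 -> match: F0=1 F1=1 F2=2; commitIndex=1
Op 6: append 1 -> log_len=5
Op 7: append 2 -> log_len=7
Op 8: F1 acks idx 6 -> match: F0=1 F1=6 F2=2; commitIndex=2
Op 9: F2 acks idx 5 -> match: F0=1 F1=6 F2=5; commitIndex=5
Op 10: F0 acks idx 7 -> match: F0=7 F1=6 F2=5; commitIndex=6

Answer: 6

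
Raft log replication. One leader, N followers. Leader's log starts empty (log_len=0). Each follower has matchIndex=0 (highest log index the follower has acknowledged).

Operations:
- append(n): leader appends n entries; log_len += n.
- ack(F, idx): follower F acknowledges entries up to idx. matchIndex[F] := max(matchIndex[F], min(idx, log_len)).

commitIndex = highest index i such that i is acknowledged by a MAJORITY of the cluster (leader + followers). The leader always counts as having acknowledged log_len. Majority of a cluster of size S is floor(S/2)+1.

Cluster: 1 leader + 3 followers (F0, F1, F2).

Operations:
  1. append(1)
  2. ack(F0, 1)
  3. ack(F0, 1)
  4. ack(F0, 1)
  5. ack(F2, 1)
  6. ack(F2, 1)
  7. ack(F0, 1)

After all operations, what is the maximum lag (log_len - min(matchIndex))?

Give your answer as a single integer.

Answer: 1

Derivation:
Op 1: append 1 -> log_len=1
Op 2: F0 acks idx 1 -> match: F0=1 F1=0 F2=0; commitIndex=0
Op 3: F0 acks idx 1 -> match: F0=1 F1=0 F2=0; commitIndex=0
Op 4: F0 acks idx 1 -> match: F0=1 F1=0 F2=0; commitIndex=0
Op 5: F2 acks idx 1 -> match: F0=1 F1=0 F2=1; commitIndex=1
Op 6: F2 acks idx 1 -> match: F0=1 F1=0 F2=1; commitIndex=1
Op 7: F0 acks idx 1 -> match: F0=1 F1=0 F2=1; commitIndex=1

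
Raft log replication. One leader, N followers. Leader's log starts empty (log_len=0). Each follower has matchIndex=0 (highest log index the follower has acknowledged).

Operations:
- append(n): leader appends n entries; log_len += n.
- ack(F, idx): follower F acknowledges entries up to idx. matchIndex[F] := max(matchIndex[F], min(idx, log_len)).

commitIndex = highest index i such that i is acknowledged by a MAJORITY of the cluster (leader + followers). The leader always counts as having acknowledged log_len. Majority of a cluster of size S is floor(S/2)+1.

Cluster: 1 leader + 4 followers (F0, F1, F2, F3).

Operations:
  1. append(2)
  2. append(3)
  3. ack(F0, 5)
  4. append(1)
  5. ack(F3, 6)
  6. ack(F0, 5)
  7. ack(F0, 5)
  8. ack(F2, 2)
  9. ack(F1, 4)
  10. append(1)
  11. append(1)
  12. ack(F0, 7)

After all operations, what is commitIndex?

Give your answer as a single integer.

Op 1: append 2 -> log_len=2
Op 2: append 3 -> log_len=5
Op 3: F0 acks idx 5 -> match: F0=5 F1=0 F2=0 F3=0; commitIndex=0
Op 4: append 1 -> log_len=6
Op 5: F3 acks idx 6 -> match: F0=5 F1=0 F2=0 F3=6; commitIndex=5
Op 6: F0 acks idx 5 -> match: F0=5 F1=0 F2=0 F3=6; commitIndex=5
Op 7: F0 acks idx 5 -> match: F0=5 F1=0 F2=0 F3=6; commitIndex=5
Op 8: F2 acks idx 2 -> match: F0=5 F1=0 F2=2 F3=6; commitIndex=5
Op 9: F1 acks idx 4 -> match: F0=5 F1=4 F2=2 F3=6; commitIndex=5
Op 10: append 1 -> log_len=7
Op 11: append 1 -> log_len=8
Op 12: F0 acks idx 7 -> match: F0=7 F1=4 F2=2 F3=6; commitIndex=6

Answer: 6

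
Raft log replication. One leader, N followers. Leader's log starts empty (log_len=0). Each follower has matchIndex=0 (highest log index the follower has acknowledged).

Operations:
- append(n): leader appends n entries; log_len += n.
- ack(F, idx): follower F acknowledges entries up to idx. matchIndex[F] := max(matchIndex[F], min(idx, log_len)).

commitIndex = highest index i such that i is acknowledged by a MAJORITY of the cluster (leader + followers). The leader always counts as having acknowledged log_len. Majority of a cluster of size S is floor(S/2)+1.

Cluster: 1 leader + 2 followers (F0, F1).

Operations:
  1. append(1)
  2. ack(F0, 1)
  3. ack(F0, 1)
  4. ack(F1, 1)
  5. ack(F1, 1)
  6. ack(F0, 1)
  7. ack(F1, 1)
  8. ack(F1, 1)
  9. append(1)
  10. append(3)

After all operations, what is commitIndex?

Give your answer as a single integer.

Op 1: append 1 -> log_len=1
Op 2: F0 acks idx 1 -> match: F0=1 F1=0; commitIndex=1
Op 3: F0 acks idx 1 -> match: F0=1 F1=0; commitIndex=1
Op 4: F1 acks idx 1 -> match: F0=1 F1=1; commitIndex=1
Op 5: F1 acks idx 1 -> match: F0=1 F1=1; commitIndex=1
Op 6: F0 acks idx 1 -> match: F0=1 F1=1; commitIndex=1
Op 7: F1 acks idx 1 -> match: F0=1 F1=1; commitIndex=1
Op 8: F1 acks idx 1 -> match: F0=1 F1=1; commitIndex=1
Op 9: append 1 -> log_len=2
Op 10: append 3 -> log_len=5

Answer: 1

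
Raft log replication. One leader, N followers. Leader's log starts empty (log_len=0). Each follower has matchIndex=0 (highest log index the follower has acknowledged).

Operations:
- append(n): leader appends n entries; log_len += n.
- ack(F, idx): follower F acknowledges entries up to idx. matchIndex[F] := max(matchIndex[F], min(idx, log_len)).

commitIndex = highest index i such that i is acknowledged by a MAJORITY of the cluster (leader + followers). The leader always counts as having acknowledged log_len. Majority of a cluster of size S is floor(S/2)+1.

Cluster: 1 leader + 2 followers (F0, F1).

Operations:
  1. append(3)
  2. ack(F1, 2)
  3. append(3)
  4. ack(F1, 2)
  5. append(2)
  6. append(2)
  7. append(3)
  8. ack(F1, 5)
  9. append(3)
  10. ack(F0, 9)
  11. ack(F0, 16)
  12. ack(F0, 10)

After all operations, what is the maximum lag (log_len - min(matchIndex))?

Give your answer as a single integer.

Op 1: append 3 -> log_len=3
Op 2: F1 acks idx 2 -> match: F0=0 F1=2; commitIndex=2
Op 3: append 3 -> log_len=6
Op 4: F1 acks idx 2 -> match: F0=0 F1=2; commitIndex=2
Op 5: append 2 -> log_len=8
Op 6: append 2 -> log_len=10
Op 7: append 3 -> log_len=13
Op 8: F1 acks idx 5 -> match: F0=0 F1=5; commitIndex=5
Op 9: append 3 -> log_len=16
Op 10: F0 acks idx 9 -> match: F0=9 F1=5; commitIndex=9
Op 11: F0 acks idx 16 -> match: F0=16 F1=5; commitIndex=16
Op 12: F0 acks idx 10 -> match: F0=16 F1=5; commitIndex=16

Answer: 11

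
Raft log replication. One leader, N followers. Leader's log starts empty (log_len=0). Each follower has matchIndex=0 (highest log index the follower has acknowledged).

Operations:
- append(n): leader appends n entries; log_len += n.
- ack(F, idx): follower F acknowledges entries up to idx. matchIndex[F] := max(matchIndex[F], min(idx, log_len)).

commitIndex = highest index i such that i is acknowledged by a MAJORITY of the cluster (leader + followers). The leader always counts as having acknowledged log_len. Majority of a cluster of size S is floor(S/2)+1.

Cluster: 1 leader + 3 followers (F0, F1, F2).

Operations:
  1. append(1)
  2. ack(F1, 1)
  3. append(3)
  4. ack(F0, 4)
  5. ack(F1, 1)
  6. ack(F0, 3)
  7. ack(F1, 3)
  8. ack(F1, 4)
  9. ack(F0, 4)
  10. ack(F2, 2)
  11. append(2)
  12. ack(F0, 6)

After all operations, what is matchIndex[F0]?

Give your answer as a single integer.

Answer: 6

Derivation:
Op 1: append 1 -> log_len=1
Op 2: F1 acks idx 1 -> match: F0=0 F1=1 F2=0; commitIndex=0
Op 3: append 3 -> log_len=4
Op 4: F0 acks idx 4 -> match: F0=4 F1=1 F2=0; commitIndex=1
Op 5: F1 acks idx 1 -> match: F0=4 F1=1 F2=0; commitIndex=1
Op 6: F0 acks idx 3 -> match: F0=4 F1=1 F2=0; commitIndex=1
Op 7: F1 acks idx 3 -> match: F0=4 F1=3 F2=0; commitIndex=3
Op 8: F1 acks idx 4 -> match: F0=4 F1=4 F2=0; commitIndex=4
Op 9: F0 acks idx 4 -> match: F0=4 F1=4 F2=0; commitIndex=4
Op 10: F2 acks idx 2 -> match: F0=4 F1=4 F2=2; commitIndex=4
Op 11: append 2 -> log_len=6
Op 12: F0 acks idx 6 -> match: F0=6 F1=4 F2=2; commitIndex=4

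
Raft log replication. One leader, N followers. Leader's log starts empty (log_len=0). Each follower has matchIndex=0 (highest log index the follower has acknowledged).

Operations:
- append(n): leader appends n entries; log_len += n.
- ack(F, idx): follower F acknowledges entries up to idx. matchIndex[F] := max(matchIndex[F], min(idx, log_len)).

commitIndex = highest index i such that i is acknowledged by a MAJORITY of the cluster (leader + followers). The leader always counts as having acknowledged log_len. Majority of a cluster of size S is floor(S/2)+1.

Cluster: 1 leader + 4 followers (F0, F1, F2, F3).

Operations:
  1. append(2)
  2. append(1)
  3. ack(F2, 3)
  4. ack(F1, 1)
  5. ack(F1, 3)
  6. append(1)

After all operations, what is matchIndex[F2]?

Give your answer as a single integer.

Op 1: append 2 -> log_len=2
Op 2: append 1 -> log_len=3
Op 3: F2 acks idx 3 -> match: F0=0 F1=0 F2=3 F3=0; commitIndex=0
Op 4: F1 acks idx 1 -> match: F0=0 F1=1 F2=3 F3=0; commitIndex=1
Op 5: F1 acks idx 3 -> match: F0=0 F1=3 F2=3 F3=0; commitIndex=3
Op 6: append 1 -> log_len=4

Answer: 3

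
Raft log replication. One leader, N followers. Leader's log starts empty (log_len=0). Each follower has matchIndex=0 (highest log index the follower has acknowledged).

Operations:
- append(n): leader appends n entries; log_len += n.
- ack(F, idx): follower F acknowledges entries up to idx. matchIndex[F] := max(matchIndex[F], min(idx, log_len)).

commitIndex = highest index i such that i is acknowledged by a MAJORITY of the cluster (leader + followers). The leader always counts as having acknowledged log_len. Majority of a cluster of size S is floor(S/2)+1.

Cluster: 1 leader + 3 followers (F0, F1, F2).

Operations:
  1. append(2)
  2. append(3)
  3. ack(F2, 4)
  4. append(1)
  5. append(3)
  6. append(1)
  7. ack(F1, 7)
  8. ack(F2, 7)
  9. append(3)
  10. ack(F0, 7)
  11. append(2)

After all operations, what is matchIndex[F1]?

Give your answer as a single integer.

Op 1: append 2 -> log_len=2
Op 2: append 3 -> log_len=5
Op 3: F2 acks idx 4 -> match: F0=0 F1=0 F2=4; commitIndex=0
Op 4: append 1 -> log_len=6
Op 5: append 3 -> log_len=9
Op 6: append 1 -> log_len=10
Op 7: F1 acks idx 7 -> match: F0=0 F1=7 F2=4; commitIndex=4
Op 8: F2 acks idx 7 -> match: F0=0 F1=7 F2=7; commitIndex=7
Op 9: append 3 -> log_len=13
Op 10: F0 acks idx 7 -> match: F0=7 F1=7 F2=7; commitIndex=7
Op 11: append 2 -> log_len=15

Answer: 7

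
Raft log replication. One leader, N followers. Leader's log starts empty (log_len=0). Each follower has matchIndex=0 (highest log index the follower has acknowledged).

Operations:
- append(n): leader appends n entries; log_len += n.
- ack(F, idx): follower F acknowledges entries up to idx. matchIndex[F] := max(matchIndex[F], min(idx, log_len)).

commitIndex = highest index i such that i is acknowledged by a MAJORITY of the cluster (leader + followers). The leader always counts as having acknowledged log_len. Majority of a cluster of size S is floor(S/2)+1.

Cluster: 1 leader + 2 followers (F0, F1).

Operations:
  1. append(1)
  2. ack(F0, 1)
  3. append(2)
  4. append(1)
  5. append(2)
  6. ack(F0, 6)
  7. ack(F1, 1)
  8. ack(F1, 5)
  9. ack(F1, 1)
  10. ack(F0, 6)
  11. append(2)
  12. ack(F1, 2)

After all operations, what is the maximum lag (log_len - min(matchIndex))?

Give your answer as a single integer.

Answer: 3

Derivation:
Op 1: append 1 -> log_len=1
Op 2: F0 acks idx 1 -> match: F0=1 F1=0; commitIndex=1
Op 3: append 2 -> log_len=3
Op 4: append 1 -> log_len=4
Op 5: append 2 -> log_len=6
Op 6: F0 acks idx 6 -> match: F0=6 F1=0; commitIndex=6
Op 7: F1 acks idx 1 -> match: F0=6 F1=1; commitIndex=6
Op 8: F1 acks idx 5 -> match: F0=6 F1=5; commitIndex=6
Op 9: F1 acks idx 1 -> match: F0=6 F1=5; commitIndex=6
Op 10: F0 acks idx 6 -> match: F0=6 F1=5; commitIndex=6
Op 11: append 2 -> log_len=8
Op 12: F1 acks idx 2 -> match: F0=6 F1=5; commitIndex=6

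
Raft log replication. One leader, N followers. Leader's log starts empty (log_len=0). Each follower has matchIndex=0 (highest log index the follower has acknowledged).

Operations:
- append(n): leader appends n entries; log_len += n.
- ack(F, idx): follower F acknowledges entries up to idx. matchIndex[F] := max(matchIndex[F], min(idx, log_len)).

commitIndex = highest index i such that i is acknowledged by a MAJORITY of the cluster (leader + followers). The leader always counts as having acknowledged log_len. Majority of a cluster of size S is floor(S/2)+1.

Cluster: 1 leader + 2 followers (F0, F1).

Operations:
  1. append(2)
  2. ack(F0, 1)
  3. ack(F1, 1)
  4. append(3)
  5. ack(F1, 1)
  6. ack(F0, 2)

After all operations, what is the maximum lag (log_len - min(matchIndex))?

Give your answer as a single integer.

Answer: 4

Derivation:
Op 1: append 2 -> log_len=2
Op 2: F0 acks idx 1 -> match: F0=1 F1=0; commitIndex=1
Op 3: F1 acks idx 1 -> match: F0=1 F1=1; commitIndex=1
Op 4: append 3 -> log_len=5
Op 5: F1 acks idx 1 -> match: F0=1 F1=1; commitIndex=1
Op 6: F0 acks idx 2 -> match: F0=2 F1=1; commitIndex=2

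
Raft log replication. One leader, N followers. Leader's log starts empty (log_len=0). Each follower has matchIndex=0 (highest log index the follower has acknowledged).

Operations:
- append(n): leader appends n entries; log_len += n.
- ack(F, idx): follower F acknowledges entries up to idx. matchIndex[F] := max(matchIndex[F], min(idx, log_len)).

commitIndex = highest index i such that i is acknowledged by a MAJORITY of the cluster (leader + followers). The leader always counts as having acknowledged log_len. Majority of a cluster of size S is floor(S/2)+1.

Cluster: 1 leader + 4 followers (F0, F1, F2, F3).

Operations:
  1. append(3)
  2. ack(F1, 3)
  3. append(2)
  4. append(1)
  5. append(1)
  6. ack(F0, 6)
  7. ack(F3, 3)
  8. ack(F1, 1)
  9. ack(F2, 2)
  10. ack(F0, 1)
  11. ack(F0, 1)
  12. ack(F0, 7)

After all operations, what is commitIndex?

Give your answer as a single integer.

Answer: 3

Derivation:
Op 1: append 3 -> log_len=3
Op 2: F1 acks idx 3 -> match: F0=0 F1=3 F2=0 F3=0; commitIndex=0
Op 3: append 2 -> log_len=5
Op 4: append 1 -> log_len=6
Op 5: append 1 -> log_len=7
Op 6: F0 acks idx 6 -> match: F0=6 F1=3 F2=0 F3=0; commitIndex=3
Op 7: F3 acks idx 3 -> match: F0=6 F1=3 F2=0 F3=3; commitIndex=3
Op 8: F1 acks idx 1 -> match: F0=6 F1=3 F2=0 F3=3; commitIndex=3
Op 9: F2 acks idx 2 -> match: F0=6 F1=3 F2=2 F3=3; commitIndex=3
Op 10: F0 acks idx 1 -> match: F0=6 F1=3 F2=2 F3=3; commitIndex=3
Op 11: F0 acks idx 1 -> match: F0=6 F1=3 F2=2 F3=3; commitIndex=3
Op 12: F0 acks idx 7 -> match: F0=7 F1=3 F2=2 F3=3; commitIndex=3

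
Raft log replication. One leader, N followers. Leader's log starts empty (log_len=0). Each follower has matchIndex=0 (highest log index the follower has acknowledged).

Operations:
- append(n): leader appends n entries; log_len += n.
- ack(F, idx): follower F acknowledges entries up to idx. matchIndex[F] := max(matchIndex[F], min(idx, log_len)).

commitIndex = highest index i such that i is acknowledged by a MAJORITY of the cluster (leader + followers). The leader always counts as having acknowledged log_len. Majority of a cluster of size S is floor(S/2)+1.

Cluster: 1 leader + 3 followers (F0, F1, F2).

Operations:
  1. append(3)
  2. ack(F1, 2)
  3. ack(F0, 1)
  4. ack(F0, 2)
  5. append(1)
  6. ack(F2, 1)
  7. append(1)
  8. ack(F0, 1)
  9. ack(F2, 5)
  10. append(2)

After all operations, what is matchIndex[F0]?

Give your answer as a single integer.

Op 1: append 3 -> log_len=3
Op 2: F1 acks idx 2 -> match: F0=0 F1=2 F2=0; commitIndex=0
Op 3: F0 acks idx 1 -> match: F0=1 F1=2 F2=0; commitIndex=1
Op 4: F0 acks idx 2 -> match: F0=2 F1=2 F2=0; commitIndex=2
Op 5: append 1 -> log_len=4
Op 6: F2 acks idx 1 -> match: F0=2 F1=2 F2=1; commitIndex=2
Op 7: append 1 -> log_len=5
Op 8: F0 acks idx 1 -> match: F0=2 F1=2 F2=1; commitIndex=2
Op 9: F2 acks idx 5 -> match: F0=2 F1=2 F2=5; commitIndex=2
Op 10: append 2 -> log_len=7

Answer: 2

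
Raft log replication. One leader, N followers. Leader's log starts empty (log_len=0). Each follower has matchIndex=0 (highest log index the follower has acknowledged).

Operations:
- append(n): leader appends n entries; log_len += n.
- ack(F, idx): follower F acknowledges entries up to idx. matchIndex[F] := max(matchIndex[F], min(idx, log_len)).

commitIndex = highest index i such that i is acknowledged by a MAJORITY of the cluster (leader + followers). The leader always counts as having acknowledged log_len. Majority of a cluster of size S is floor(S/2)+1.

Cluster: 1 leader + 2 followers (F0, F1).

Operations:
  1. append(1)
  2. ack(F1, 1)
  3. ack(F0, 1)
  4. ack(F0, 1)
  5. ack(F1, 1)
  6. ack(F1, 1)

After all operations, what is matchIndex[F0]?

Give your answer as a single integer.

Answer: 1

Derivation:
Op 1: append 1 -> log_len=1
Op 2: F1 acks idx 1 -> match: F0=0 F1=1; commitIndex=1
Op 3: F0 acks idx 1 -> match: F0=1 F1=1; commitIndex=1
Op 4: F0 acks idx 1 -> match: F0=1 F1=1; commitIndex=1
Op 5: F1 acks idx 1 -> match: F0=1 F1=1; commitIndex=1
Op 6: F1 acks idx 1 -> match: F0=1 F1=1; commitIndex=1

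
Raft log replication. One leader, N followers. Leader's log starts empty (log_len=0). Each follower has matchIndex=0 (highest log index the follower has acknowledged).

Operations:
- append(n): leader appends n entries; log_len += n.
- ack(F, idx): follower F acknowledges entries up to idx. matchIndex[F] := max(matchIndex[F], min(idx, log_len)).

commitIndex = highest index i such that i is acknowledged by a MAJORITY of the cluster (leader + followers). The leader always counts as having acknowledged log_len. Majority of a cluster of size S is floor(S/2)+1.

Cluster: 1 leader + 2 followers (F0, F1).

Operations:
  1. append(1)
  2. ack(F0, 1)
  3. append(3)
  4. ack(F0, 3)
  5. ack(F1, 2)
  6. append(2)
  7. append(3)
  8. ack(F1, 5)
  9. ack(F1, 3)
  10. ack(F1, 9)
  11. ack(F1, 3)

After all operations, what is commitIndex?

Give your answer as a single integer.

Answer: 9

Derivation:
Op 1: append 1 -> log_len=1
Op 2: F0 acks idx 1 -> match: F0=1 F1=0; commitIndex=1
Op 3: append 3 -> log_len=4
Op 4: F0 acks idx 3 -> match: F0=3 F1=0; commitIndex=3
Op 5: F1 acks idx 2 -> match: F0=3 F1=2; commitIndex=3
Op 6: append 2 -> log_len=6
Op 7: append 3 -> log_len=9
Op 8: F1 acks idx 5 -> match: F0=3 F1=5; commitIndex=5
Op 9: F1 acks idx 3 -> match: F0=3 F1=5; commitIndex=5
Op 10: F1 acks idx 9 -> match: F0=3 F1=9; commitIndex=9
Op 11: F1 acks idx 3 -> match: F0=3 F1=9; commitIndex=9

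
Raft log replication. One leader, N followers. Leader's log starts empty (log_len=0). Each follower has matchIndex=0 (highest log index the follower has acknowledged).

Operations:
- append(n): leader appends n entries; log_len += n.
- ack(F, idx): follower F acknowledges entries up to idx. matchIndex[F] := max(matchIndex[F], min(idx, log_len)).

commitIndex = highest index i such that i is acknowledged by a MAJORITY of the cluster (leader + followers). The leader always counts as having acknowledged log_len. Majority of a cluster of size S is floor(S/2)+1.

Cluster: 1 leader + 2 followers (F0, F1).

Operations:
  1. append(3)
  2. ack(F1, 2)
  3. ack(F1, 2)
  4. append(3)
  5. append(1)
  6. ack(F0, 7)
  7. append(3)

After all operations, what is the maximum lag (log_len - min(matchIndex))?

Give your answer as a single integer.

Op 1: append 3 -> log_len=3
Op 2: F1 acks idx 2 -> match: F0=0 F1=2; commitIndex=2
Op 3: F1 acks idx 2 -> match: F0=0 F1=2; commitIndex=2
Op 4: append 3 -> log_len=6
Op 5: append 1 -> log_len=7
Op 6: F0 acks idx 7 -> match: F0=7 F1=2; commitIndex=7
Op 7: append 3 -> log_len=10

Answer: 8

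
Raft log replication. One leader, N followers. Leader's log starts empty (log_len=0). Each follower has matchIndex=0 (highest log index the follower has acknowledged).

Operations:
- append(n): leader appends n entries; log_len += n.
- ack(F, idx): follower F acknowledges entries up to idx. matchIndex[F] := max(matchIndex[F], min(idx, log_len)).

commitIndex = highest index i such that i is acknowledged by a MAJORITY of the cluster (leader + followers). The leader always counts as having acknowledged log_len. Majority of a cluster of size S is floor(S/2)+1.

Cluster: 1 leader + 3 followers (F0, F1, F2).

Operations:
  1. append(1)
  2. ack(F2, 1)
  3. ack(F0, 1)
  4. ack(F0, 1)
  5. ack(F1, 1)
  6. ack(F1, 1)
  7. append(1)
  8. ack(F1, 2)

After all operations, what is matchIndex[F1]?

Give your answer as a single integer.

Answer: 2

Derivation:
Op 1: append 1 -> log_len=1
Op 2: F2 acks idx 1 -> match: F0=0 F1=0 F2=1; commitIndex=0
Op 3: F0 acks idx 1 -> match: F0=1 F1=0 F2=1; commitIndex=1
Op 4: F0 acks idx 1 -> match: F0=1 F1=0 F2=1; commitIndex=1
Op 5: F1 acks idx 1 -> match: F0=1 F1=1 F2=1; commitIndex=1
Op 6: F1 acks idx 1 -> match: F0=1 F1=1 F2=1; commitIndex=1
Op 7: append 1 -> log_len=2
Op 8: F1 acks idx 2 -> match: F0=1 F1=2 F2=1; commitIndex=1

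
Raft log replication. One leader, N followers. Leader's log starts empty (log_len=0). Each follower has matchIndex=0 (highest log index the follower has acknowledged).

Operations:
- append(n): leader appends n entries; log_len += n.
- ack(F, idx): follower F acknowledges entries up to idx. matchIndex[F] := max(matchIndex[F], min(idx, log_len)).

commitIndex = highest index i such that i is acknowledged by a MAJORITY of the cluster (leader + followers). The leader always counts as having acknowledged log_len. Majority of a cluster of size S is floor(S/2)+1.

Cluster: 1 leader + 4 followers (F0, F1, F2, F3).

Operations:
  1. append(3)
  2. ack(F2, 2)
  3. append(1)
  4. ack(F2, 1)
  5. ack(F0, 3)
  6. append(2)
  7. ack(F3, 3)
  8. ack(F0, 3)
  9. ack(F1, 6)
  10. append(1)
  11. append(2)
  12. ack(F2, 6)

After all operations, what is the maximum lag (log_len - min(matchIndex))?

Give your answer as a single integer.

Answer: 6

Derivation:
Op 1: append 3 -> log_len=3
Op 2: F2 acks idx 2 -> match: F0=0 F1=0 F2=2 F3=0; commitIndex=0
Op 3: append 1 -> log_len=4
Op 4: F2 acks idx 1 -> match: F0=0 F1=0 F2=2 F3=0; commitIndex=0
Op 5: F0 acks idx 3 -> match: F0=3 F1=0 F2=2 F3=0; commitIndex=2
Op 6: append 2 -> log_len=6
Op 7: F3 acks idx 3 -> match: F0=3 F1=0 F2=2 F3=3; commitIndex=3
Op 8: F0 acks idx 3 -> match: F0=3 F1=0 F2=2 F3=3; commitIndex=3
Op 9: F1 acks idx 6 -> match: F0=3 F1=6 F2=2 F3=3; commitIndex=3
Op 10: append 1 -> log_len=7
Op 11: append 2 -> log_len=9
Op 12: F2 acks idx 6 -> match: F0=3 F1=6 F2=6 F3=3; commitIndex=6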